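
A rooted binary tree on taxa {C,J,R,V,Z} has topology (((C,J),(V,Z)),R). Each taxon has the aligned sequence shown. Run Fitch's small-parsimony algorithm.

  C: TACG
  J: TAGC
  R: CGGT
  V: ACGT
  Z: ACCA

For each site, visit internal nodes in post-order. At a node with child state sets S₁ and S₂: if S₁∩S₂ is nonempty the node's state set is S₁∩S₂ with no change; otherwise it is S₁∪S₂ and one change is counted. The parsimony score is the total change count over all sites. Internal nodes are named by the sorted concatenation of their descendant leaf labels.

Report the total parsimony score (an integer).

9

CJ@0: {T} ∩ {T} = {T} (intersection, +0)
VZ@0: {A} ∩ {A} = {A} (intersection, +0)
CJVZ@0: {T} ∪ {A} = {A,T} (union, +1)
CJRVZ@0: {A,T} ∪ {C} = {A,C,T} (union, +1)
CJ@1: {A} ∩ {A} = {A} (intersection, +0)
VZ@1: {C} ∩ {C} = {C} (intersection, +0)
CJVZ@1: {A} ∪ {C} = {A,C} (union, +1)
CJRVZ@1: {A,C} ∪ {G} = {A,C,G} (union, +1)
CJ@2: {C} ∪ {G} = {C,G} (union, +1)
VZ@2: {G} ∪ {C} = {C,G} (union, +1)
CJVZ@2: {C,G} ∩ {C,G} = {C,G} (intersection, +0)
CJRVZ@2: {C,G} ∩ {G} = {G} (intersection, +0)
CJ@3: {G} ∪ {C} = {C,G} (union, +1)
VZ@3: {T} ∪ {A} = {A,T} (union, +1)
CJVZ@3: {C,G} ∪ {A,T} = {A,C,G,T} (union, +1)
CJRVZ@3: {A,C,G,T} ∩ {T} = {T} (intersection, +0)
per-site changes: [2, 2, 2, 3]; total = 9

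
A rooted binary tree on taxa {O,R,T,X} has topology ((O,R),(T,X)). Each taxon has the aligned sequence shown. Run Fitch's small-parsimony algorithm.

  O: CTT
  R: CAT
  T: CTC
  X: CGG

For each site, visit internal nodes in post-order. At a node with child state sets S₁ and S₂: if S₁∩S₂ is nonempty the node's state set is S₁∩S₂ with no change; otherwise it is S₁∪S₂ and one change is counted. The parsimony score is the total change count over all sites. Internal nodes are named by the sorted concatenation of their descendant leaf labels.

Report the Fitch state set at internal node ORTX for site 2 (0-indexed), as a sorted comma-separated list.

C,G,T

[col 0] OR: children O:{C}, R:{C} ∩→ {C}; cost 0
[col 0] TX: children T:{C}, X:{C} ∩→ {C}; cost 0
[col 0] ORTX: children OR:{C}, TX:{C} ∩→ {C}; cost 0
[col 1] OR: children O:{T}, R:{A} ∪→ {A,T}; cost 1
[col 1] TX: children T:{T}, X:{G} ∪→ {G,T}; cost 1
[col 1] ORTX: children OR:{A,T}, TX:{G,T} ∩→ {T}; cost 0
[col 2] OR: children O:{T}, R:{T} ∩→ {T}; cost 0
[col 2] TX: children T:{C}, X:{G} ∪→ {C,G}; cost 1
[col 2] ORTX: children OR:{T}, TX:{C,G} ∪→ {C,G,T}; cost 1
per-site changes: [0, 2, 2]; total = 4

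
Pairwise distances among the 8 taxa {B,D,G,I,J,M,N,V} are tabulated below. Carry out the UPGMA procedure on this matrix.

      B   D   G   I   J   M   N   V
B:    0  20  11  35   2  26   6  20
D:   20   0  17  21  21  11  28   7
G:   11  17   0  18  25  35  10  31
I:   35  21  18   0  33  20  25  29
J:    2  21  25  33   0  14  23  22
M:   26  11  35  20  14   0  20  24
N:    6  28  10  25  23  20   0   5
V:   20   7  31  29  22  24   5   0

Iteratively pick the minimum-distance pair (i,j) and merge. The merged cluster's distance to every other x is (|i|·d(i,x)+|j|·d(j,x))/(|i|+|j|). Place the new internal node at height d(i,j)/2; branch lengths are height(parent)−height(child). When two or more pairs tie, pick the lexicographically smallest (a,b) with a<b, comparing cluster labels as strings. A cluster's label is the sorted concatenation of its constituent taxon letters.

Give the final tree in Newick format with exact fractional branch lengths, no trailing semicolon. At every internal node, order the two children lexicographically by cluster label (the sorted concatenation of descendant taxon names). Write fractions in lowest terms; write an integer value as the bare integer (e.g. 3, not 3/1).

((((B:1,J:1):63/8,(N:5/2,V:5/2):51/8):9/8,(D:11/2,M:11/2):9/2):13/6,(G:9,I:9):19/6)

iteration 1: select B,J (d=2); attach at lengths (1, 1); label the merged cluster BJ
  updated: d(BJ,D)=41/2, d(BJ,G)=18, d(BJ,I)=34, d(BJ,M)=20, d(BJ,N)=29/2, d(BJ,V)=21
iteration 2: select N,V (d=5); attach at lengths (5/2, 5/2); label the merged cluster NV
  updated: d(BJ,NV)=71/4, d(D,NV)=35/2, d(G,NV)=41/2, d(I,NV)=27, d(M,NV)=22
iteration 3: select D,M (d=11); attach at lengths (11/2, 11/2); label the merged cluster DM
  updated: d(BJ,DM)=81/4, d(DM,G)=26, d(DM,I)=41/2, d(DM,NV)=79/4
iteration 4: select BJ,NV (d=71/4); attach at lengths (63/8, 51/8); label the merged cluster BJNV
  updated: d(BJNV,DM)=20, d(BJNV,G)=77/4, d(BJNV,I)=61/2
iteration 5: select G,I (d=18); attach at lengths (9, 9); label the merged cluster GI
  updated: d(BJNV,GI)=199/8, d(DM,GI)=93/4
iteration 6: select BJNV,DM (d=20); attach at lengths (9/8, 9/2); label the merged cluster BDJMNV
  updated: d(BDJMNV,GI)=73/3
iteration 7: select BDJMNV,GI (d=73/3); attach at lengths (13/6, 19/6); label the merged cluster BDGIJMNV
final tree: ((((B:1,J:1):63/8,(N:5/2,V:5/2):51/8):9/8,(D:11/2,M:11/2):9/2):13/6,(G:9,I:9):19/6)
total length: 1469/24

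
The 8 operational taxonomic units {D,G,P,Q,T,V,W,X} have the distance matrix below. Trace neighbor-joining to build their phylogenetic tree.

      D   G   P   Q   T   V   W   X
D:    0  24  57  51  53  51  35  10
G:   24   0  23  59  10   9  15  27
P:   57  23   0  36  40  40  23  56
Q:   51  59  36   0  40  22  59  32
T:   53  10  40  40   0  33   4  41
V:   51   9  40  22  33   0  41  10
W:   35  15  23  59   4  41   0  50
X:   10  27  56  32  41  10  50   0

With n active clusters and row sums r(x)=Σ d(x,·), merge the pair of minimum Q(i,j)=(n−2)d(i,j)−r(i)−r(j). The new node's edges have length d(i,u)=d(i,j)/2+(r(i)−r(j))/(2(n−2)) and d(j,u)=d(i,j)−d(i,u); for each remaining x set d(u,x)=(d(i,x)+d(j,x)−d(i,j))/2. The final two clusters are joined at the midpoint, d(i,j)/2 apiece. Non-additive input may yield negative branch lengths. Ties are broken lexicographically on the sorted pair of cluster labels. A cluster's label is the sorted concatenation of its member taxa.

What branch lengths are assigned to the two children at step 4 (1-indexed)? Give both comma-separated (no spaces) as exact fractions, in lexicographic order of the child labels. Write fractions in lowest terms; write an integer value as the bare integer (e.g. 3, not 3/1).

1. join D+X (d=10, Q=-447) ⇒ DX; edges |D|=115/12, |X|=5/12
  updated: d(DX,G)=41/2, d(DX,P)=103/2, d(DX,Q)=73/2, d(DX,T)=42, d(DX,V)=51/2, d(DX,W)=75/2
2. join T+W (d=4, Q=-657/2) ⇒ TW; edges |T|=19/20, |W|=61/20
  updated: d(DX,TW)=151/4, d(G,TW)=21/2, d(P,TW)=59/2, d(Q,TW)=95/2, d(TW,V)=35
3. join Q+V (d=22, Q=-489/2) ⇒ QV; edges |Q|=315/16, |V|=37/16
  updated: d(DX,QV)=20, d(G,QV)=23, d(P,QV)=27, d(QV,TW)=121/4
4. join DX+QV (d=20, Q=-170) ⇒ DQVX; edges |DX|=179/12, |QV|=61/12
  updated: d(DQVX,G)=47/4, d(DQVX,P)=117/4, d(DQVX,TW)=24
5. join DQVX+P (d=117/4, Q=-353/4) ⇒ DPQVX; edges |DQVX|=167/16, |P|=301/16
  updated: d(DPQVX,G)=11/4, d(DPQVX,TW)=97/8
6. join DPQVX+G (d=11/4, Q=-203/8) ⇒ DGPQVX; edges |DPQVX|=35/16, |G|=9/16
  updated: d(DGPQVX,TW)=159/16
7. join DGPQVX+TW (d=159/16) ⇒ DGPQTVWX; edges |DGPQVX|=159/32, |TW|=159/32
final tree: (((((D:115/12,X:5/12):179/12,(Q:315/16,V:37/16):61/12):167/16,P:301/16):35/16,G:9/16):159/32,(T:19/20,W:61/20):159/32)
total length: 1567/16

179/12,61/12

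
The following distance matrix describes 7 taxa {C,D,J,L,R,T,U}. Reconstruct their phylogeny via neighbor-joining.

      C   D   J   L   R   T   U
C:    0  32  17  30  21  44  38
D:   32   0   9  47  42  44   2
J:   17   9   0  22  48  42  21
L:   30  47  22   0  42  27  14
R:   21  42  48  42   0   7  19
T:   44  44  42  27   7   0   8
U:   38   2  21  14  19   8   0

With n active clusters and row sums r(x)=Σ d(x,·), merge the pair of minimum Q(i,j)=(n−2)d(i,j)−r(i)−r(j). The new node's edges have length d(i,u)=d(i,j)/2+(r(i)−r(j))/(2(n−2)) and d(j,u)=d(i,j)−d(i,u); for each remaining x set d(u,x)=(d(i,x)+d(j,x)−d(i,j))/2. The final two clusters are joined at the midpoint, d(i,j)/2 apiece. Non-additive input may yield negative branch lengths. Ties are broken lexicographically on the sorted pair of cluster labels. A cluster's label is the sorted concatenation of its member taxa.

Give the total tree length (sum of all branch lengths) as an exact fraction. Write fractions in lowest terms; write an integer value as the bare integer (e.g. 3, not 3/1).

1157/16

step 1: merge (R,T) at d=7, Q=-316; branch lengths R→21/5, T→14/5; new cluster RT
  updated: d(C,RT)=29, d(D,RT)=79/2, d(J,RT)=83/2, d(L,RT)=31, d(RT,U)=10
step 2: merge (D,U) at d=2, Q=-413/2; branch lengths D→105/16, U→-73/16; new cluster DU
  updated: d(C,DU)=34, d(DU,J)=14, d(DU,L)=59/2, d(DU,RT)=95/4
step 3: merge (DU,RT) at d=95/4, Q=-621/4; branch lengths DU→63/8, RT→127/8; new cluster DRTU
  updated: d(C,DRTU)=157/8, d(DRTU,J)=127/8, d(DRTU,L)=147/8
step 4: merge (C,J) at d=17, Q=-175/2; branch lengths C→183/16, J→89/16; new cluster CJ
  updated: d(CJ,DRTU)=37/4, d(CJ,L)=35/2
step 5: merge (CJ,DRTU) at d=37/4, Q=-361/8; branch lengths CJ→67/16, DRTU→81/16; new cluster CDJRTU
  updated: d(CDJRTU,L)=213/16
step 6: merge (CDJRTU,L) at d=213/16; branch lengths CDJRTU→213/32, L→213/32; new cluster CDJLRTU
final tree: (((C:183/16,J:89/16):67/16,((D:105/16,U:-73/16):63/8,(R:21/5,T:14/5):127/8):81/16):213/32,L:213/32)
total length: 1157/16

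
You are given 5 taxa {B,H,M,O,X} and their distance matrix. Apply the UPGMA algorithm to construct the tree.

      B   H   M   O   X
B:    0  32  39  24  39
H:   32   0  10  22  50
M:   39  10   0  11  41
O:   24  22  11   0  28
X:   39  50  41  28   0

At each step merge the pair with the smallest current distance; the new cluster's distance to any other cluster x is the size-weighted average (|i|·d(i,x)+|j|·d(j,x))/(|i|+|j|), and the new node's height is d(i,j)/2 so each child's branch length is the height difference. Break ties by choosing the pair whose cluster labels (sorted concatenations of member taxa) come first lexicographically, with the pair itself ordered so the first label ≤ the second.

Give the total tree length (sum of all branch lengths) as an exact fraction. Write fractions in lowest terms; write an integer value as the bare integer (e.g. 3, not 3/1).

823/12

iteration 1: select H,M (d=10); attach at lengths (5, 5); label the merged cluster HM
  updated: d(B,HM)=71/2, d(HM,O)=33/2, d(HM,X)=91/2
iteration 2: select HM,O (d=33/2); attach at lengths (13/4, 33/4); label the merged cluster HMO
  updated: d(B,HMO)=95/3, d(HMO,X)=119/3
iteration 3: select B,HMO (d=95/3); attach at lengths (95/6, 91/12); label the merged cluster BHMO
  updated: d(BHMO,X)=79/2
iteration 4: select BHMO,X (d=79/2); attach at lengths (47/12, 79/4); label the merged cluster BHMOX
final tree: ((B:95/6,((H:5,M:5):13/4,O:33/4):91/12):47/12,X:79/4)
total length: 823/12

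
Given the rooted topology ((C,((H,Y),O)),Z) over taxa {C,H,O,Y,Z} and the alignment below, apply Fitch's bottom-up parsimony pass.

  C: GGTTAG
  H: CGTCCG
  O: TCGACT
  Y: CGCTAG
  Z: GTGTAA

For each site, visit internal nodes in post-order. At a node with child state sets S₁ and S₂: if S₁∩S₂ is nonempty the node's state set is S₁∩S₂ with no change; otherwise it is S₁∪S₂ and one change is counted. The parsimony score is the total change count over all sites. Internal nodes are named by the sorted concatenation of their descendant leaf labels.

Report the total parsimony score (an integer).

13

[col 0] HY: children H:{C}, Y:{C} ∩→ {C}; cost 0
[col 0] HOY: children HY:{C}, O:{T} ∪→ {C,T}; cost 1
[col 0] CHOY: children C:{G}, HOY:{C,T} ∪→ {C,G,T}; cost 1
[col 0] CHOYZ: children CHOY:{C,G,T}, Z:{G} ∩→ {G}; cost 0
[col 1] HY: children H:{G}, Y:{G} ∩→ {G}; cost 0
[col 1] HOY: children HY:{G}, O:{C} ∪→ {C,G}; cost 1
[col 1] CHOY: children C:{G}, HOY:{C,G} ∩→ {G}; cost 0
[col 1] CHOYZ: children CHOY:{G}, Z:{T} ∪→ {G,T}; cost 1
[col 2] HY: children H:{T}, Y:{C} ∪→ {C,T}; cost 1
[col 2] HOY: children HY:{C,T}, O:{G} ∪→ {C,G,T}; cost 1
[col 2] CHOY: children C:{T}, HOY:{C,G,T} ∩→ {T}; cost 0
[col 2] CHOYZ: children CHOY:{T}, Z:{G} ∪→ {G,T}; cost 1
[col 3] HY: children H:{C}, Y:{T} ∪→ {C,T}; cost 1
[col 3] HOY: children HY:{C,T}, O:{A} ∪→ {A,C,T}; cost 1
[col 3] CHOY: children C:{T}, HOY:{A,C,T} ∩→ {T}; cost 0
[col 3] CHOYZ: children CHOY:{T}, Z:{T} ∩→ {T}; cost 0
[col 4] HY: children H:{C}, Y:{A} ∪→ {A,C}; cost 1
[col 4] HOY: children HY:{A,C}, O:{C} ∩→ {C}; cost 0
[col 4] CHOY: children C:{A}, HOY:{C} ∪→ {A,C}; cost 1
[col 4] CHOYZ: children CHOY:{A,C}, Z:{A} ∩→ {A}; cost 0
[col 5] HY: children H:{G}, Y:{G} ∩→ {G}; cost 0
[col 5] HOY: children HY:{G}, O:{T} ∪→ {G,T}; cost 1
[col 5] CHOY: children C:{G}, HOY:{G,T} ∩→ {G}; cost 0
[col 5] CHOYZ: children CHOY:{G}, Z:{A} ∪→ {A,G}; cost 1
per-site changes: [2, 2, 3, 2, 2, 2]; total = 13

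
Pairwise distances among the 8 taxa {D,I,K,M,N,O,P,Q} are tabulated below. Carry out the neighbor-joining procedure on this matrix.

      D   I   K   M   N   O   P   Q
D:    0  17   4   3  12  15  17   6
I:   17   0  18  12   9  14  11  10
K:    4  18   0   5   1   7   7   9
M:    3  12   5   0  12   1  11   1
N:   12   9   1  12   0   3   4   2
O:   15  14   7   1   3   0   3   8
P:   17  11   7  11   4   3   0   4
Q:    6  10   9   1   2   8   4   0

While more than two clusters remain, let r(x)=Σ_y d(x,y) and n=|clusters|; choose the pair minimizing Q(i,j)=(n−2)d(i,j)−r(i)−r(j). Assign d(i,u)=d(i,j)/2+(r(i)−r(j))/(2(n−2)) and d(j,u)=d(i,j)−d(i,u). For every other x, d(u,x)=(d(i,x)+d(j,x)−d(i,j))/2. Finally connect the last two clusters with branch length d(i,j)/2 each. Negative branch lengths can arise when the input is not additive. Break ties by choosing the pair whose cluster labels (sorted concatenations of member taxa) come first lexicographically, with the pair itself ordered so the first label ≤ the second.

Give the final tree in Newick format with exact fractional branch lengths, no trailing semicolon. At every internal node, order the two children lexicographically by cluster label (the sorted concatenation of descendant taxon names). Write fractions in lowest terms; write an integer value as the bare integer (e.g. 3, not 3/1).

1. join D+K (d=4, Q=-101) ⇒ DK; edges |D|=47/12, |K|=1/12
  updated: d(DK,I)=31/2, d(DK,M)=2, d(DK,N)=9/2, d(DK,O)=9, d(DK,P)=10, d(DK,Q)=11/2
2. join DK+M (d=2, Q=-151/2) ⇒ DKM; edges |DK|=7/4, |M|=1/4
  updated: d(DKM,I)=51/4, d(DKM,N)=29/4, d(DKM,O)=4, d(DKM,P)=19/2, d(DKM,Q)=9/4
3. join DKM+Q (d=9/4, Q=-53) ⇒ DKMQ; edges |DKM|=37/16, |Q|=-1/16
  updated: d(DKMQ,I)=41/4, d(DKMQ,N)=7/2, d(DKMQ,O)=39/8, d(DKMQ,P)=45/8
4. join O+P (d=3, Q=-79/2) ⇒ OP; edges |O|=41/24, |P|=31/24
  updated: d(DKMQ,OP)=15/4, d(I,OP)=11, d(N,OP)=2
5. join DKMQ+I (d=41/4, Q=-109/4) ⇒ DIKMQ; edges |DKMQ|=31/16, |I|=133/16
  updated: d(DIKMQ,N)=9/8, d(DIKMQ,OP)=9/4
6. join DIKMQ+N (d=9/8, Q=-43/8) ⇒ DIKMNQ; edges |DIKMQ|=11/16, |N|=7/16
  updated: d(DIKMNQ,OP)=25/16
7. join DIKMNQ+OP (d=25/16) ⇒ DIKMNOPQ; edges |DIKMNQ|=25/32, |OP|=25/32
final tree: ((((((D:47/12,K:1/12):7/4,M:1/4):37/16,Q:-1/16):31/16,I:133/16):11/16,N:7/16):25/32,(O:41/24,P:31/24):25/32)
total length: 387/16

((((((D:47/12,K:1/12):7/4,M:1/4):37/16,Q:-1/16):31/16,I:133/16):11/16,N:7/16):25/32,(O:41/24,P:31/24):25/32)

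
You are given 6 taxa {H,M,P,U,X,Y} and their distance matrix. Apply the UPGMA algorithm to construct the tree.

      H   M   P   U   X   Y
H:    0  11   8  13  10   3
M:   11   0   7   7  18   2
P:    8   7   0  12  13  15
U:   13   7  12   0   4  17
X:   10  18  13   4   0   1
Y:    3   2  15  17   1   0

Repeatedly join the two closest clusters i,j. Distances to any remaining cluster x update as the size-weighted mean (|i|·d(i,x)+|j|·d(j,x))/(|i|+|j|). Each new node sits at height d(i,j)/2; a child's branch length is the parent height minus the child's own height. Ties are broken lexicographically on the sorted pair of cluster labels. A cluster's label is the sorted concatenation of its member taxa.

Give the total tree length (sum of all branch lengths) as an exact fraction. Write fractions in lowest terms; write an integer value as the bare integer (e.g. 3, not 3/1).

iteration 1: select X,Y (d=1); attach at lengths (1/2, 1/2); label the merged cluster XY
  updated: d(H,XY)=13/2, d(M,XY)=10, d(P,XY)=14, d(U,XY)=21/2
iteration 2: select H,XY (d=13/2); attach at lengths (13/4, 11/4); label the merged cluster HXY
  updated: d(HXY,M)=31/3, d(HXY,P)=12, d(HXY,U)=34/3
iteration 3: select M,P (d=7); attach at lengths (7/2, 7/2); label the merged cluster MP
  updated: d(HXY,MP)=67/6, d(MP,U)=19/2
iteration 4: select MP,U (d=19/2); attach at lengths (5/4, 19/4); label the merged cluster MPU
  updated: d(HXY,MPU)=101/9
iteration 5: select HXY,MPU (d=101/9); attach at lengths (85/36, 31/36); label the merged cluster HMPUXY
final tree: ((H:13/4,(X:1/2,Y:1/2):11/4):85/36,((M:7/2,P:7/2):5/4,U:19/4):31/36)
total length: 209/9

209/9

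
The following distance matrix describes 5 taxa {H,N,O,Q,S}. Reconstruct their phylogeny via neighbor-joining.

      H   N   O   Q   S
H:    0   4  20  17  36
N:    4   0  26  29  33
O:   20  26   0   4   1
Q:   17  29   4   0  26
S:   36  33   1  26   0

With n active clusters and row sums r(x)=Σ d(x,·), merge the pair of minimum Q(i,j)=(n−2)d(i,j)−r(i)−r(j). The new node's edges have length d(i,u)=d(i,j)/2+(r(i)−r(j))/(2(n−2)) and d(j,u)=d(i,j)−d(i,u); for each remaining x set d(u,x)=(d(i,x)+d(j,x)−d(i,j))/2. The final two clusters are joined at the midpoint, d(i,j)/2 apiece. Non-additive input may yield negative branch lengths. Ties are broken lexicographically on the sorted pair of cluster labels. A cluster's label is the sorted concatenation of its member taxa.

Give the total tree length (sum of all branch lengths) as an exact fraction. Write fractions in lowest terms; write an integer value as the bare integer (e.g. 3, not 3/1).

1. join H+N (d=4, Q=-157) ⇒ HN; edges |H|=-1/2, |N|=9/2
  updated: d(HN,O)=21, d(HN,Q)=21, d(HN,S)=65/2
2. join HN+Q (d=21, Q=-167/2) ⇒ HNQ; edges |HN|=131/8, |Q|=37/8
  updated: d(HNQ,O)=2, d(HNQ,S)=75/4
3. join HNQ+O (d=2, Q=-87/4) ⇒ HNOQ; edges |HNQ|=79/8, |O|=-63/8
  updated: d(HNOQ,S)=71/8
4. join HNOQ+S (d=71/8) ⇒ HNOQS; edges |HNOQ|=71/16, |S|=71/16
final tree: ((((H:-1/2,N:9/2):131/8,Q:37/8):79/8,O:-63/8):71/16,S:71/16)
total length: 287/8

287/8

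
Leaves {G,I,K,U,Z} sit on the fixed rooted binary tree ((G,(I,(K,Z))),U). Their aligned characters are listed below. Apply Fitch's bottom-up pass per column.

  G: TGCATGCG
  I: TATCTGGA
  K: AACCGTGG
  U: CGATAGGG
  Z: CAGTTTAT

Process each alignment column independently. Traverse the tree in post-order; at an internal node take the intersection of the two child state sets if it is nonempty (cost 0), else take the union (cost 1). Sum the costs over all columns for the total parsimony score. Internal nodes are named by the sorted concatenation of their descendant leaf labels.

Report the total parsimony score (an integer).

site 0, node KZ: K={A} ∪ Z={C} → {A,C} (+1)
site 0, node IKZ: I={T} ∪ KZ={A,C} → {A,C,T} (+1)
site 0, node GIKZ: G={T} ∩ IKZ={A,C,T} → {T} (+0)
site 0, node GIKUZ: GIKZ={T} ∪ U={C} → {C,T} (+1)
site 1, node KZ: K={A} ∩ Z={A} → {A} (+0)
site 1, node IKZ: I={A} ∩ KZ={A} → {A} (+0)
site 1, node GIKZ: G={G} ∪ IKZ={A} → {A,G} (+1)
site 1, node GIKUZ: GIKZ={A,G} ∩ U={G} → {G} (+0)
site 2, node KZ: K={C} ∪ Z={G} → {C,G} (+1)
site 2, node IKZ: I={T} ∪ KZ={C,G} → {C,G,T} (+1)
site 2, node GIKZ: G={C} ∩ IKZ={C,G,T} → {C} (+0)
site 2, node GIKUZ: GIKZ={C} ∪ U={A} → {A,C} (+1)
site 3, node KZ: K={C} ∪ Z={T} → {C,T} (+1)
site 3, node IKZ: I={C} ∩ KZ={C,T} → {C} (+0)
site 3, node GIKZ: G={A} ∪ IKZ={C} → {A,C} (+1)
site 3, node GIKUZ: GIKZ={A,C} ∪ U={T} → {A,C,T} (+1)
site 4, node KZ: K={G} ∪ Z={T} → {G,T} (+1)
site 4, node IKZ: I={T} ∩ KZ={G,T} → {T} (+0)
site 4, node GIKZ: G={T} ∩ IKZ={T} → {T} (+0)
site 4, node GIKUZ: GIKZ={T} ∪ U={A} → {A,T} (+1)
site 5, node KZ: K={T} ∩ Z={T} → {T} (+0)
site 5, node IKZ: I={G} ∪ KZ={T} → {G,T} (+1)
site 5, node GIKZ: G={G} ∩ IKZ={G,T} → {G} (+0)
site 5, node GIKUZ: GIKZ={G} ∩ U={G} → {G} (+0)
site 6, node KZ: K={G} ∪ Z={A} → {A,G} (+1)
site 6, node IKZ: I={G} ∩ KZ={A,G} → {G} (+0)
site 6, node GIKZ: G={C} ∪ IKZ={G} → {C,G} (+1)
site 6, node GIKUZ: GIKZ={C,G} ∩ U={G} → {G} (+0)
site 7, node KZ: K={G} ∪ Z={T} → {G,T} (+1)
site 7, node IKZ: I={A} ∪ KZ={G,T} → {A,G,T} (+1)
site 7, node GIKZ: G={G} ∩ IKZ={A,G,T} → {G} (+0)
site 7, node GIKUZ: GIKZ={G} ∩ U={G} → {G} (+0)
per-site changes: [3, 1, 3, 3, 2, 1, 2, 2]; total = 17

17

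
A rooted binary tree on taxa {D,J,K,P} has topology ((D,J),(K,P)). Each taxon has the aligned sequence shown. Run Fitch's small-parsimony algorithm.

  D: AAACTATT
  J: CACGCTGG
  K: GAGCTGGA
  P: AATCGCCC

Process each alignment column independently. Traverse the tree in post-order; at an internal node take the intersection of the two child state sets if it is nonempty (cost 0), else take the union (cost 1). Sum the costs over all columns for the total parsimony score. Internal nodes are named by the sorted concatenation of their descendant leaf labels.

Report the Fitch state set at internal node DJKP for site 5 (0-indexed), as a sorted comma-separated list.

DJ@0: {A} ∪ {C} = {A,C} (union, +1)
KP@0: {G} ∪ {A} = {A,G} (union, +1)
DJKP@0: {A,C} ∩ {A,G} = {A} (intersection, +0)
DJ@1: {A} ∩ {A} = {A} (intersection, +0)
KP@1: {A} ∩ {A} = {A} (intersection, +0)
DJKP@1: {A} ∩ {A} = {A} (intersection, +0)
DJ@2: {A} ∪ {C} = {A,C} (union, +1)
KP@2: {G} ∪ {T} = {G,T} (union, +1)
DJKP@2: {A,C} ∪ {G,T} = {A,C,G,T} (union, +1)
DJ@3: {C} ∪ {G} = {C,G} (union, +1)
KP@3: {C} ∩ {C} = {C} (intersection, +0)
DJKP@3: {C,G} ∩ {C} = {C} (intersection, +0)
DJ@4: {T} ∪ {C} = {C,T} (union, +1)
KP@4: {T} ∪ {G} = {G,T} (union, +1)
DJKP@4: {C,T} ∩ {G,T} = {T} (intersection, +0)
DJ@5: {A} ∪ {T} = {A,T} (union, +1)
KP@5: {G} ∪ {C} = {C,G} (union, +1)
DJKP@5: {A,T} ∪ {C,G} = {A,C,G,T} (union, +1)
DJ@6: {T} ∪ {G} = {G,T} (union, +1)
KP@6: {G} ∪ {C} = {C,G} (union, +1)
DJKP@6: {G,T} ∩ {C,G} = {G} (intersection, +0)
DJ@7: {T} ∪ {G} = {G,T} (union, +1)
KP@7: {A} ∪ {C} = {A,C} (union, +1)
DJKP@7: {G,T} ∪ {A,C} = {A,C,G,T} (union, +1)
per-site changes: [2, 0, 3, 1, 2, 3, 2, 3]; total = 16

A,C,G,T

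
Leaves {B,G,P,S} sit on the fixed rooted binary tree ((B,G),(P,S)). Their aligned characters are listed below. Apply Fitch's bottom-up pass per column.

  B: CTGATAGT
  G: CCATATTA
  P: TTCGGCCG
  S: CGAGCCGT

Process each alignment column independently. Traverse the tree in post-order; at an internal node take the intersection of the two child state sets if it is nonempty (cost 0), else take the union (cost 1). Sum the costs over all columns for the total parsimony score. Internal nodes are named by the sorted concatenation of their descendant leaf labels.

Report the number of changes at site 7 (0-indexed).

2

site 0, node BG: B={C} ∩ G={C} → {C} (+0)
site 0, node PS: P={T} ∪ S={C} → {C,T} (+1)
site 0, node BGPS: BG={C} ∩ PS={C,T} → {C} (+0)
site 1, node BG: B={T} ∪ G={C} → {C,T} (+1)
site 1, node PS: P={T} ∪ S={G} → {G,T} (+1)
site 1, node BGPS: BG={C,T} ∩ PS={G,T} → {T} (+0)
site 2, node BG: B={G} ∪ G={A} → {A,G} (+1)
site 2, node PS: P={C} ∪ S={A} → {A,C} (+1)
site 2, node BGPS: BG={A,G} ∩ PS={A,C} → {A} (+0)
site 3, node BG: B={A} ∪ G={T} → {A,T} (+1)
site 3, node PS: P={G} ∩ S={G} → {G} (+0)
site 3, node BGPS: BG={A,T} ∪ PS={G} → {A,G,T} (+1)
site 4, node BG: B={T} ∪ G={A} → {A,T} (+1)
site 4, node PS: P={G} ∪ S={C} → {C,G} (+1)
site 4, node BGPS: BG={A,T} ∪ PS={C,G} → {A,C,G,T} (+1)
site 5, node BG: B={A} ∪ G={T} → {A,T} (+1)
site 5, node PS: P={C} ∩ S={C} → {C} (+0)
site 5, node BGPS: BG={A,T} ∪ PS={C} → {A,C,T} (+1)
site 6, node BG: B={G} ∪ G={T} → {G,T} (+1)
site 6, node PS: P={C} ∪ S={G} → {C,G} (+1)
site 6, node BGPS: BG={G,T} ∩ PS={C,G} → {G} (+0)
site 7, node BG: B={T} ∪ G={A} → {A,T} (+1)
site 7, node PS: P={G} ∪ S={T} → {G,T} (+1)
site 7, node BGPS: BG={A,T} ∩ PS={G,T} → {T} (+0)
per-site changes: [1, 2, 2, 2, 3, 2, 2, 2]; total = 16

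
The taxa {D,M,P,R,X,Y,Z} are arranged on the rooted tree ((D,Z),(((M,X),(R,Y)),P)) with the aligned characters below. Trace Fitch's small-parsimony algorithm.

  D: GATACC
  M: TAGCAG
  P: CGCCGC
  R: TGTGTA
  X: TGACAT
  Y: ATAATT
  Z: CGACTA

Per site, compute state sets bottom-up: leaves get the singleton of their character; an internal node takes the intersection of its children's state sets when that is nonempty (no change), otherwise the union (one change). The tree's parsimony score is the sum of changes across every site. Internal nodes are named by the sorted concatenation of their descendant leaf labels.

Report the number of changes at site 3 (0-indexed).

[col 0] DZ: children D:{G}, Z:{C} ∪→ {C,G}; cost 1
[col 0] MX: children M:{T}, X:{T} ∩→ {T}; cost 0
[col 0] RY: children R:{T}, Y:{A} ∪→ {A,T}; cost 1
[col 0] MRXY: children MX:{T}, RY:{A,T} ∩→ {T}; cost 0
[col 0] MPRXY: children MRXY:{T}, P:{C} ∪→ {C,T}; cost 1
[col 0] DMPRXYZ: children DZ:{C,G}, MPRXY:{C,T} ∩→ {C}; cost 0
[col 1] DZ: children D:{A}, Z:{G} ∪→ {A,G}; cost 1
[col 1] MX: children M:{A}, X:{G} ∪→ {A,G}; cost 1
[col 1] RY: children R:{G}, Y:{T} ∪→ {G,T}; cost 1
[col 1] MRXY: children MX:{A,G}, RY:{G,T} ∩→ {G}; cost 0
[col 1] MPRXY: children MRXY:{G}, P:{G} ∩→ {G}; cost 0
[col 1] DMPRXYZ: children DZ:{A,G}, MPRXY:{G} ∩→ {G}; cost 0
[col 2] DZ: children D:{T}, Z:{A} ∪→ {A,T}; cost 1
[col 2] MX: children M:{G}, X:{A} ∪→ {A,G}; cost 1
[col 2] RY: children R:{T}, Y:{A} ∪→ {A,T}; cost 1
[col 2] MRXY: children MX:{A,G}, RY:{A,T} ∩→ {A}; cost 0
[col 2] MPRXY: children MRXY:{A}, P:{C} ∪→ {A,C}; cost 1
[col 2] DMPRXYZ: children DZ:{A,T}, MPRXY:{A,C} ∩→ {A}; cost 0
[col 3] DZ: children D:{A}, Z:{C} ∪→ {A,C}; cost 1
[col 3] MX: children M:{C}, X:{C} ∩→ {C}; cost 0
[col 3] RY: children R:{G}, Y:{A} ∪→ {A,G}; cost 1
[col 3] MRXY: children MX:{C}, RY:{A,G} ∪→ {A,C,G}; cost 1
[col 3] MPRXY: children MRXY:{A,C,G}, P:{C} ∩→ {C}; cost 0
[col 3] DMPRXYZ: children DZ:{A,C}, MPRXY:{C} ∩→ {C}; cost 0
[col 4] DZ: children D:{C}, Z:{T} ∪→ {C,T}; cost 1
[col 4] MX: children M:{A}, X:{A} ∩→ {A}; cost 0
[col 4] RY: children R:{T}, Y:{T} ∩→ {T}; cost 0
[col 4] MRXY: children MX:{A}, RY:{T} ∪→ {A,T}; cost 1
[col 4] MPRXY: children MRXY:{A,T}, P:{G} ∪→ {A,G,T}; cost 1
[col 4] DMPRXYZ: children DZ:{C,T}, MPRXY:{A,G,T} ∩→ {T}; cost 0
[col 5] DZ: children D:{C}, Z:{A} ∪→ {A,C}; cost 1
[col 5] MX: children M:{G}, X:{T} ∪→ {G,T}; cost 1
[col 5] RY: children R:{A}, Y:{T} ∪→ {A,T}; cost 1
[col 5] MRXY: children MX:{G,T}, RY:{A,T} ∩→ {T}; cost 0
[col 5] MPRXY: children MRXY:{T}, P:{C} ∪→ {C,T}; cost 1
[col 5] DMPRXYZ: children DZ:{A,C}, MPRXY:{C,T} ∩→ {C}; cost 0
per-site changes: [3, 3, 4, 3, 3, 4]; total = 20

3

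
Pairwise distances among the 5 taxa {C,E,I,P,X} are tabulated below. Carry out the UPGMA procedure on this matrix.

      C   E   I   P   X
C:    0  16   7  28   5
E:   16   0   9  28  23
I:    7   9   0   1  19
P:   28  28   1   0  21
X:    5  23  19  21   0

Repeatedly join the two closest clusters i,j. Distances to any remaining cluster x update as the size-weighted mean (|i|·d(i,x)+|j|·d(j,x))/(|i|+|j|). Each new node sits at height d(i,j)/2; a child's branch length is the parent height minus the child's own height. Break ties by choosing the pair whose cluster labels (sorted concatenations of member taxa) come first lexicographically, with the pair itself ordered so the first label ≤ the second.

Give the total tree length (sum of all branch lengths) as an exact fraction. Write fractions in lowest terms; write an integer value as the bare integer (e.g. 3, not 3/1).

iteration 1: select I,P (d=1); attach at lengths (1/2, 1/2); label the merged cluster IP
  updated: d(C,IP)=35/2, d(E,IP)=37/2, d(IP,X)=20
iteration 2: select C,X (d=5); attach at lengths (5/2, 5/2); label the merged cluster CX
  updated: d(CX,E)=39/2, d(CX,IP)=75/4
iteration 3: select E,IP (d=37/2); attach at lengths (37/4, 35/4); label the merged cluster EIP
  updated: d(CX,EIP)=19
iteration 4: select CX,EIP (d=19); attach at lengths (7, 1/4); label the merged cluster CEIPX
final tree: ((C:5/2,X:5/2):7,(E:37/4,(I:1/2,P:1/2):35/4):1/4)
total length: 125/4

125/4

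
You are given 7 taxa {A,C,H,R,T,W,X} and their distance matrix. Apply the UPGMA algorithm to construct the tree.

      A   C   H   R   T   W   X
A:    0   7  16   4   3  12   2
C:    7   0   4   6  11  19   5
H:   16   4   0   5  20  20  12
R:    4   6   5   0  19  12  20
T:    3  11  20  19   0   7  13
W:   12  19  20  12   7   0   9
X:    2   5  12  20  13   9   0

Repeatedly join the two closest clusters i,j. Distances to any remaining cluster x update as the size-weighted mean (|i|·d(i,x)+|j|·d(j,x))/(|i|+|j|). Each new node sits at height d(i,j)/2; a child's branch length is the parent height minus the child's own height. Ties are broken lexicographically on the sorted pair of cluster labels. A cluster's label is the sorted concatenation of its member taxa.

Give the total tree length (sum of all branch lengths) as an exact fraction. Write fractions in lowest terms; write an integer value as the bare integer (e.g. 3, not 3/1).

221/8

iteration 1: select A,X (d=2); attach at lengths (1, 1); label the merged cluster AX
  updated: d(AX,C)=6, d(AX,H)=14, d(AX,R)=12, d(AX,T)=8, d(AX,W)=21/2
iteration 2: select C,H (d=4); attach at lengths (2, 2); label the merged cluster CH
  updated: d(AX,CH)=10, d(CH,R)=11/2, d(CH,T)=31/2, d(CH,W)=39/2
iteration 3: select CH,R (d=11/2); attach at lengths (3/4, 11/4); label the merged cluster CHR
  updated: d(AX,CHR)=32/3, d(CHR,T)=50/3, d(CHR,W)=17
iteration 4: select T,W (d=7); attach at lengths (7/2, 7/2); label the merged cluster TW
  updated: d(AX,TW)=37/4, d(CHR,TW)=101/6
iteration 5: select AX,TW (d=37/4); attach at lengths (29/8, 9/8); label the merged cluster ATWX
  updated: d(ATWX,CHR)=55/4
iteration 6: select ATWX,CHR (d=55/4); attach at lengths (9/4, 33/8); label the merged cluster ACHRTWX
final tree: (((A:1,X:1):29/8,(T:7/2,W:7/2):9/8):9/4,((C:2,H:2):3/4,R:11/4):33/8)
total length: 221/8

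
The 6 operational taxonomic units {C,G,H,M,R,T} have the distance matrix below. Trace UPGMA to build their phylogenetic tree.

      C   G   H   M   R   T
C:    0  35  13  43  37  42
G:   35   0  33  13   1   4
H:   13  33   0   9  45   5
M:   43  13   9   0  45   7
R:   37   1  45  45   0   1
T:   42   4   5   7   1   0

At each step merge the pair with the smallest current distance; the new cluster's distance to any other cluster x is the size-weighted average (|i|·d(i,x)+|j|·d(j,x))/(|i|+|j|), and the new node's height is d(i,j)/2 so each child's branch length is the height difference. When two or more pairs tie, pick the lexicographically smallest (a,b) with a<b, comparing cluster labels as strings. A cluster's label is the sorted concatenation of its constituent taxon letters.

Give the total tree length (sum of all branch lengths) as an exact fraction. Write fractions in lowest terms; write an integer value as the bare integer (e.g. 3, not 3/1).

631/12

step 1: merge (G,R) at d=1; branch lengths G→1/2, R→1/2; new cluster GR
  updated: d(C,GR)=36, d(GR,H)=39, d(GR,M)=29, d(GR,T)=5/2
step 2: merge (GR,T) at d=5/2; branch lengths GR→3/4, T→5/4; new cluster GRT
  updated: d(C,GRT)=38, d(GRT,H)=83/3, d(GRT,M)=65/3
step 3: merge (H,M) at d=9; branch lengths H→9/2, M→9/2; new cluster HM
  updated: d(C,HM)=28, d(GRT,HM)=74/3
step 4: merge (GRT,HM) at d=74/3; branch lengths GRT→133/12, HM→47/6; new cluster GHMRT
  updated: d(C,GHMRT)=34
step 5: merge (C,GHMRT) at d=34; branch lengths C→17, GHMRT→14/3; new cluster CGHMRT
final tree: (C:17,(((G:1/2,R:1/2):3/4,T:5/4):133/12,(H:9/2,M:9/2):47/6):14/3)
total length: 631/12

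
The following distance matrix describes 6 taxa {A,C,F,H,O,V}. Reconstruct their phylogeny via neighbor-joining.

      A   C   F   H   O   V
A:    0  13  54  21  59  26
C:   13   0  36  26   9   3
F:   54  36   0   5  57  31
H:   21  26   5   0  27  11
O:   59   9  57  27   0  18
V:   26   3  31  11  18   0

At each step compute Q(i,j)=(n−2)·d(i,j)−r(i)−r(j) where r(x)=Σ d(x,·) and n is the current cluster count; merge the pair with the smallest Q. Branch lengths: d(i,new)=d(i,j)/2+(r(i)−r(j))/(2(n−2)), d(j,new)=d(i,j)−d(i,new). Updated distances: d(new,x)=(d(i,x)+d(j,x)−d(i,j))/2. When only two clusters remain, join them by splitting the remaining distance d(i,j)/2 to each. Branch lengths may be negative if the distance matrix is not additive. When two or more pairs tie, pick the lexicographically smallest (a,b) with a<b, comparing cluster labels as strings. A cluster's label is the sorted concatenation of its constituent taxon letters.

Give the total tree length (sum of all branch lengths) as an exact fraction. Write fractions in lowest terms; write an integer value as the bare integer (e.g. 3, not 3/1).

step 1: merge (F,H) at d=5, Q=-253; branch lengths F→113/8, H→-73/8; new cluster FH
  updated: d(A,FH)=35, d(C,FH)=57/2, d(FH,O)=79/2, d(FH,V)=37/2
step 2: merge (C,O) at d=9, Q=-152; branch lengths C→-15/2, O→33/2; new cluster CO
  updated: d(A,CO)=63/2, d(CO,FH)=59/2, d(CO,V)=6
step 3: merge (A,FH) at d=35, Q=-211/2; branch lengths A→159/8, FH→121/8; new cluster AFH
  updated: d(AFH,CO)=13, d(AFH,V)=19/4
step 4: merge (AFH,CO) at d=13, Q=-95/4; branch lengths AFH→47/8, CO→57/8; new cluster ACFHO
  updated: d(ACFHO,V)=-9/8
step 5: merge (ACFHO,V) at d=-9/8; branch lengths ACFHO→-9/16, V→-9/16; new cluster ACFHOV
final tree: (((A:159/8,(F:113/8,H:-73/8):121/8):47/8,(C:-15/2,O:33/2):57/8):-9/16,V:-9/16)
total length: 487/8

487/8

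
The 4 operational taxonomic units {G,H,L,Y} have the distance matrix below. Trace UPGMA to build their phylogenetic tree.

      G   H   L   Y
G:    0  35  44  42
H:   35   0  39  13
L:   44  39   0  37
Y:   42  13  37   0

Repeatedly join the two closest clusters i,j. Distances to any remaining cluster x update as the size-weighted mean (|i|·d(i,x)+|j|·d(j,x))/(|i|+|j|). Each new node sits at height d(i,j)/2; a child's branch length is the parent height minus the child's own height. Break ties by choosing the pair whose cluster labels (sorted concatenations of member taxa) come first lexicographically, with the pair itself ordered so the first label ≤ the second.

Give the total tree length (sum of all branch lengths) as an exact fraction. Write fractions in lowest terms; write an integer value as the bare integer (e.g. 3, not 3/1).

395/6

1. join H+Y (d=13) ⇒ HY; edges |H|=13/2, |Y|=13/2
  updated: d(G,HY)=77/2, d(HY,L)=38
2. join HY+L (d=38) ⇒ HLY; edges |HY|=25/2, |L|=19
  updated: d(G,HLY)=121/3
3. join G+HLY (d=121/3) ⇒ GHLY; edges |G|=121/6, |HLY|=7/6
final tree: (G:121/6,((H:13/2,Y:13/2):25/2,L:19):7/6)
total length: 395/6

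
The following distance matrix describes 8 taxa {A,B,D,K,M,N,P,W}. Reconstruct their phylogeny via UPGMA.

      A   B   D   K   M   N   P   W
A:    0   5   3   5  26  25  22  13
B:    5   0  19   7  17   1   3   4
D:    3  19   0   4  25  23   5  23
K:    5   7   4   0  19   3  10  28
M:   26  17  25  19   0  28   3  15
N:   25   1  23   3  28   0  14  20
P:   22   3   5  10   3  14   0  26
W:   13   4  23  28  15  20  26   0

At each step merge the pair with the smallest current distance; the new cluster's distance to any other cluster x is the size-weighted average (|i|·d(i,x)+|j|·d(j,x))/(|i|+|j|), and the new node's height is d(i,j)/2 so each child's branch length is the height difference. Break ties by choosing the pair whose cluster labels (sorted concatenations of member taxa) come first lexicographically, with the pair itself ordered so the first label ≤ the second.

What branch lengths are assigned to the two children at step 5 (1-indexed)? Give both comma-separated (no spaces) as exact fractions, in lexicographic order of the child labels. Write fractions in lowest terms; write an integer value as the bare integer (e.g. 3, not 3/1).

11/2,6

step 1: merge (B,N) at d=1; branch lengths B→1/2, N→1/2; new cluster BN
  updated: d(A,BN)=15, d(BN,D)=21, d(BN,K)=5, d(BN,M)=45/2, d(BN,P)=17/2, d(BN,W)=12
step 2: merge (A,D) at d=3; branch lengths A→3/2, D→3/2; new cluster AD
  updated: d(AD,BN)=18, d(AD,K)=9/2, d(AD,M)=51/2, d(AD,P)=27/2, d(AD,W)=18
step 3: merge (M,P) at d=3; branch lengths M→3/2, P→3/2; new cluster MP
  updated: d(AD,MP)=39/2, d(BN,MP)=31/2, d(K,MP)=29/2, d(MP,W)=41/2
step 4: merge (AD,K) at d=9/2; branch lengths AD→3/4, K→9/4; new cluster ADK
  updated: d(ADK,BN)=41/3, d(ADK,MP)=107/6, d(ADK,W)=64/3
step 5: merge (BN,W) at d=12; branch lengths BN→11/2, W→6; new cluster BNW
  updated: d(ADK,BNW)=146/9, d(BNW,MP)=103/6
step 6: merge (ADK,BNW) at d=146/9; branch lengths ADK→211/36, BNW→19/9; new cluster ABDKNW
  updated: d(ABDKNW,MP)=35/2
step 7: merge (ABDKNW,MP) at d=35/2; branch lengths ABDKNW→23/36, MP→29/4; new cluster ABDKMNPW
final tree: ((((A:3/2,D:3/2):3/4,K:9/4):211/36,((B:1/2,N:1/2):11/2,W:6):19/9):23/36,(M:3/2,P:3/2):29/4)
total length: 1345/36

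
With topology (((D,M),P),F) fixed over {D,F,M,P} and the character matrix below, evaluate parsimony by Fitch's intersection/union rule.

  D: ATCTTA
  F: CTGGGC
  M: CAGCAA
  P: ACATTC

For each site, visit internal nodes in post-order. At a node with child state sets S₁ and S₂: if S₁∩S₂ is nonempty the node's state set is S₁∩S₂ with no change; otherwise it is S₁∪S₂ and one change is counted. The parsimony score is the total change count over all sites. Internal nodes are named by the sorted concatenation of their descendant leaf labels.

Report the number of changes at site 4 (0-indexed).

2

site 0, node DM: D={A} ∪ M={C} → {A,C} (+1)
site 0, node DMP: DM={A,C} ∩ P={A} → {A} (+0)
site 0, node DFMP: DMP={A} ∪ F={C} → {A,C} (+1)
site 1, node DM: D={T} ∪ M={A} → {A,T} (+1)
site 1, node DMP: DM={A,T} ∪ P={C} → {A,C,T} (+1)
site 1, node DFMP: DMP={A,C,T} ∩ F={T} → {T} (+0)
site 2, node DM: D={C} ∪ M={G} → {C,G} (+1)
site 2, node DMP: DM={C,G} ∪ P={A} → {A,C,G} (+1)
site 2, node DFMP: DMP={A,C,G} ∩ F={G} → {G} (+0)
site 3, node DM: D={T} ∪ M={C} → {C,T} (+1)
site 3, node DMP: DM={C,T} ∩ P={T} → {T} (+0)
site 3, node DFMP: DMP={T} ∪ F={G} → {G,T} (+1)
site 4, node DM: D={T} ∪ M={A} → {A,T} (+1)
site 4, node DMP: DM={A,T} ∩ P={T} → {T} (+0)
site 4, node DFMP: DMP={T} ∪ F={G} → {G,T} (+1)
site 5, node DM: D={A} ∩ M={A} → {A} (+0)
site 5, node DMP: DM={A} ∪ P={C} → {A,C} (+1)
site 5, node DFMP: DMP={A,C} ∩ F={C} → {C} (+0)
per-site changes: [2, 2, 2, 2, 2, 1]; total = 11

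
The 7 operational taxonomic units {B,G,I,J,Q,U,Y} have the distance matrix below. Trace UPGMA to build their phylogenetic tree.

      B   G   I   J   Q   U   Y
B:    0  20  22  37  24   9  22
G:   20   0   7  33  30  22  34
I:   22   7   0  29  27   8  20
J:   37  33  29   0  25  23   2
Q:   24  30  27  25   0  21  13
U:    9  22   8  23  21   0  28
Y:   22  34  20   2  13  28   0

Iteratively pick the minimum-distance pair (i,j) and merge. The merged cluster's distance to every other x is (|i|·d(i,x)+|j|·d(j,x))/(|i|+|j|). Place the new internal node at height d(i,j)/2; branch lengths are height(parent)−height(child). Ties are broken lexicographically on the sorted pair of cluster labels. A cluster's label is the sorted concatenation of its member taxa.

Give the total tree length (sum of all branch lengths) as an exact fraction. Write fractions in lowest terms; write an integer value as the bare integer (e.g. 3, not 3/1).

329/6

1. join J+Y (d=2) ⇒ JY; edges |J|=1, |Y|=1
  updated: d(B,JY)=59/2, d(G,JY)=67/2, d(I,JY)=49/2, d(JY,Q)=19, d(JY,U)=51/2
2. join G+I (d=7) ⇒ GI; edges |G|=7/2, |I|=7/2
  updated: d(B,GI)=21, d(GI,JY)=29, d(GI,Q)=57/2, d(GI,U)=15
3. join B+U (d=9) ⇒ BU; edges |B|=9/2, |U|=9/2
  updated: d(BU,GI)=18, d(BU,JY)=55/2, d(BU,Q)=45/2
4. join BU+GI (d=18) ⇒ BGIU; edges |BU|=9/2, |GI|=11/2
  updated: d(BGIU,JY)=113/4, d(BGIU,Q)=51/2
5. join JY+Q (d=19) ⇒ JQY; edges |JY|=17/2, |Q|=19/2
  updated: d(BGIU,JQY)=82/3
6. join BGIU+JQY (d=82/3) ⇒ BGIJQUY; edges |BGIU|=14/3, |JQY|=25/6
final tree: (((B:9/2,U:9/2):9/2,(G:7/2,I:7/2):11/2):14/3,((J:1,Y:1):17/2,Q:19/2):25/6)
total length: 329/6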